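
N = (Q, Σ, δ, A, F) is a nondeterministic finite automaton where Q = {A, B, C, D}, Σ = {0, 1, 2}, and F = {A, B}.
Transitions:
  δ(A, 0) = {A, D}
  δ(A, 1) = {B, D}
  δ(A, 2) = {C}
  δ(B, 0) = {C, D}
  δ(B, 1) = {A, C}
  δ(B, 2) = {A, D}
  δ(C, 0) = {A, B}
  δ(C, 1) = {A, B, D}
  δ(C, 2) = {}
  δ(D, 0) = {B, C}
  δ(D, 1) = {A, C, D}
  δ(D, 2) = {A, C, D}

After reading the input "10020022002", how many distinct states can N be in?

3

Start: {A}
read 1: {B, D}
read 0: {B, C, D}
read 0: {A, B, C, D}
read 2: {A, C, D}
read 0: {A, B, C, D}
read 0: {A, B, C, D}
read 2: {A, C, D}
read 2: {A, C, D}
read 0: {A, B, C, D}
read 0: {A, B, C, D}
read 2: {A, C, D}
Final reachable set {A, C, D} has 3 states.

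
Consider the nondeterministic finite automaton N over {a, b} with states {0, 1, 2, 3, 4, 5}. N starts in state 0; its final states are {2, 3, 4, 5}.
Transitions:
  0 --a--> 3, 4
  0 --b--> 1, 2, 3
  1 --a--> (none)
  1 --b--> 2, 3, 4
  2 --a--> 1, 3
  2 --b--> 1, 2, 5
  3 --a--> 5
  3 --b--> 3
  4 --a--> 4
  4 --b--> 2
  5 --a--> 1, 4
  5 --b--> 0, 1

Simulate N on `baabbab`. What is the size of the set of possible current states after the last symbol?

Start: {0}
read b: {1, 2, 3}
read a: {1, 3, 5}
read a: {1, 4, 5}
read b: {0, 1, 2, 3, 4}
read b: {1, 2, 3, 4, 5}
read a: {1, 3, 4, 5}
read b: {0, 1, 2, 3, 4}
Final reachable set {0, 1, 2, 3, 4} has 5 states.

5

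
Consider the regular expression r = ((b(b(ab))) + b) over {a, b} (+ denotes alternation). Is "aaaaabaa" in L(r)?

no

Neither (b(b(ab))) nor b matches aaaaabaa.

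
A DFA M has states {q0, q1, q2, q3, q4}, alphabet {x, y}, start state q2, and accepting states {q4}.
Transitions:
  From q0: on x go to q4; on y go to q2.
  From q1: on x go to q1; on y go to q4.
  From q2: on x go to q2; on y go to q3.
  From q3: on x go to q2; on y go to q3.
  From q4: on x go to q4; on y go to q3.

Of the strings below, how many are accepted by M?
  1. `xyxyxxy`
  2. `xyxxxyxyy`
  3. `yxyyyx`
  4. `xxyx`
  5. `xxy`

0

`xyxyxxy`: rejected
`xyxxxyxyy`: rejected
`yxyyyx`: rejected
`xxyx`: rejected
`xxy`: rejected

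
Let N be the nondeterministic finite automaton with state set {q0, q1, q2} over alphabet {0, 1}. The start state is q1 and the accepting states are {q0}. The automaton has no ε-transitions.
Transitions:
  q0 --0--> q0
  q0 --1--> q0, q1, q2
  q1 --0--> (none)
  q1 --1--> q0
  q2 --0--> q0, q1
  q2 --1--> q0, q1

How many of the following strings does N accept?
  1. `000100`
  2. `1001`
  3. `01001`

1

`000100`: rejected
`1001`: accepted
`01001`: rejected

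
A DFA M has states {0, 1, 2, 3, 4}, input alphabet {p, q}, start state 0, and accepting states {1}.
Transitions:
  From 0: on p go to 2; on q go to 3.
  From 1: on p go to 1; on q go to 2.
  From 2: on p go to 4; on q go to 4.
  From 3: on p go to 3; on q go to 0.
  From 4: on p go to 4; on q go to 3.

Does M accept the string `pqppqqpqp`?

rejected

0 --p--> 2
2 --q--> 4
4 --p--> 4
4 --p--> 4
4 --q--> 3
3 --q--> 0
0 --p--> 2
2 --q--> 4
4 --p--> 4
End in state 4, which is not an accepting state.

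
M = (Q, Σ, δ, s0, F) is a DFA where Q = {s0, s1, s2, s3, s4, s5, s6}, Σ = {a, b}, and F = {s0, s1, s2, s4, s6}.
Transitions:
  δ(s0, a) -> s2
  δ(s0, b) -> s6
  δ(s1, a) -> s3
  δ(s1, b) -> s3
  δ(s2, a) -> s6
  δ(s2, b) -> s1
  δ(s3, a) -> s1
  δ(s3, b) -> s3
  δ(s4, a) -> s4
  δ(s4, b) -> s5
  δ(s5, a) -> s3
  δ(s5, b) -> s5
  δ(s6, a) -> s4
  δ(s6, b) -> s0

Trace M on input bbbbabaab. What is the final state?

s0 --b--> s6
s6 --b--> s0
s0 --b--> s6
s6 --b--> s0
s0 --a--> s2
s2 --b--> s1
s1 --a--> s3
s3 --a--> s1
s1 --b--> s3

s3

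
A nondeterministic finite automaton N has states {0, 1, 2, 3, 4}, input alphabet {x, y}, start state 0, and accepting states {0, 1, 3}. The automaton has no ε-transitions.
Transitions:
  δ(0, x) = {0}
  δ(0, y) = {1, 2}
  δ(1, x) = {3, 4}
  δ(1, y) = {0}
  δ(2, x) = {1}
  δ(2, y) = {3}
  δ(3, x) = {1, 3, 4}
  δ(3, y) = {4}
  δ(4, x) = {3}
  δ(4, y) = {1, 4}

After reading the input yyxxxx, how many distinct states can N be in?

Start: {0}
read y: {1, 2}
read y: {0, 3}
read x: {0, 1, 3, 4}
read x: {0, 1, 3, 4}
read x: {0, 1, 3, 4}
read x: {0, 1, 3, 4}
Final reachable set {0, 1, 3, 4} has 4 states.

4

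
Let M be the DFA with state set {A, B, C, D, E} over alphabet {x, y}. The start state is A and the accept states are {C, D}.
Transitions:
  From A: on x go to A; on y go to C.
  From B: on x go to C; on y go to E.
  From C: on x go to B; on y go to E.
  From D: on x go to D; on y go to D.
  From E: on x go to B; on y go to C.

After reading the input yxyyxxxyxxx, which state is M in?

A --y--> C
C --x--> B
B --y--> E
E --y--> C
C --x--> B
B --x--> C
C --x--> B
B --y--> E
E --x--> B
B --x--> C
C --x--> B

B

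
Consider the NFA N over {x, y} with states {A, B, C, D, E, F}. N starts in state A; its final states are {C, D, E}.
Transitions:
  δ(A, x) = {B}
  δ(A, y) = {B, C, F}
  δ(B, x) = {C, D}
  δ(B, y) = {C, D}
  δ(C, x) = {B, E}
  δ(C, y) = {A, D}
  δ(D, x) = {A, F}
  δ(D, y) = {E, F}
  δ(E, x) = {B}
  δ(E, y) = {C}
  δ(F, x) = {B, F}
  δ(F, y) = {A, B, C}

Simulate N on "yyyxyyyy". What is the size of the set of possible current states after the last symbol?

6

Start: {A}
read y: {B, C, F}
read y: {A, B, C, D}
read y: {A, B, C, D, E, F}
read x: {A, B, C, D, E, F}
read y: {A, B, C, D, E, F}
read y: {A, B, C, D, E, F}
read y: {A, B, C, D, E, F}
read y: {A, B, C, D, E, F}
Final reachable set {A, B, C, D, E, F} has 6 states.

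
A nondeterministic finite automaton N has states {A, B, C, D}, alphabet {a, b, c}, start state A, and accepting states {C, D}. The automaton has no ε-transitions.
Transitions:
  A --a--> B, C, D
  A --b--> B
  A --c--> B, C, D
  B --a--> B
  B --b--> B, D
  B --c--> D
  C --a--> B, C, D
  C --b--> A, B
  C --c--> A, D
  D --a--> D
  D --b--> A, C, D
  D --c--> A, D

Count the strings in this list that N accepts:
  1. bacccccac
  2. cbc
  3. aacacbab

3

bacccccac: accepted
cbc: accepted
aacacbab: accepted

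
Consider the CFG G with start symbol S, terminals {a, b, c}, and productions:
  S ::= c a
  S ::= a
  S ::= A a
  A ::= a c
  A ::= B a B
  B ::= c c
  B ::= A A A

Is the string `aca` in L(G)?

yes

S ⇒ Aa ⇒ aca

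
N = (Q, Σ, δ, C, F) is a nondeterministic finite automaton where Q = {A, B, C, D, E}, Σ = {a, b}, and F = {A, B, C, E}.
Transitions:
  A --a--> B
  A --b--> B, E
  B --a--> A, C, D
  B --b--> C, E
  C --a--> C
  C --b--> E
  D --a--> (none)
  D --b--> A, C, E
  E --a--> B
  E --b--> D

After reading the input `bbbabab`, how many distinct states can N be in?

Start: {C}
read b: {E}
read b: {D}
read b: {A, C, E}
read a: {B, C}
read b: {C, E}
read a: {B, C}
read b: {C, E}
Final reachable set {C, E} has 2 states.

2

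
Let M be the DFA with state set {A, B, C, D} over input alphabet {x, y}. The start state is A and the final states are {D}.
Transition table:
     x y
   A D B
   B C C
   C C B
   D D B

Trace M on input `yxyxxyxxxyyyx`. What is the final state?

A --y--> B
B --x--> C
C --y--> B
B --x--> C
C --x--> C
C --y--> B
B --x--> C
C --x--> C
C --x--> C
C --y--> B
B --y--> C
C --y--> B
B --x--> C

C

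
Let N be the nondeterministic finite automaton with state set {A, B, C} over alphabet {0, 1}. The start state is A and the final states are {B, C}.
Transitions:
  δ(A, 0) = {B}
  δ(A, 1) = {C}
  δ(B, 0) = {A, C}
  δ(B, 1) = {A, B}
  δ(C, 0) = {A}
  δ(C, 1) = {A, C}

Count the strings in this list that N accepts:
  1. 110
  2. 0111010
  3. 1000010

110: accepted
0111010: accepted
1000010: accepted

3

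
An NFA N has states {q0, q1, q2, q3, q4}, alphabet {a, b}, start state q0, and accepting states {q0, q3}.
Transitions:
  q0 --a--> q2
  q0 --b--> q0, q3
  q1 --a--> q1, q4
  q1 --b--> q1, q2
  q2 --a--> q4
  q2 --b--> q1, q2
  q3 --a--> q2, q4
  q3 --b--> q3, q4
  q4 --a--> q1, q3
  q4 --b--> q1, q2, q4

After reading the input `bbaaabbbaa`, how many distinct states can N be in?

4

Start: {q0}
read b: {q0, q3}
read b: {q0, q3, q4}
read a: {q1, q2, q3, q4}
read a: {q1, q2, q3, q4}
read a: {q1, q2, q3, q4}
read b: {q1, q2, q3, q4}
read b: {q1, q2, q3, q4}
read b: {q1, q2, q3, q4}
read a: {q1, q2, q3, q4}
read a: {q1, q2, q3, q4}
Final reachable set {q1, q2, q3, q4} has 4 states.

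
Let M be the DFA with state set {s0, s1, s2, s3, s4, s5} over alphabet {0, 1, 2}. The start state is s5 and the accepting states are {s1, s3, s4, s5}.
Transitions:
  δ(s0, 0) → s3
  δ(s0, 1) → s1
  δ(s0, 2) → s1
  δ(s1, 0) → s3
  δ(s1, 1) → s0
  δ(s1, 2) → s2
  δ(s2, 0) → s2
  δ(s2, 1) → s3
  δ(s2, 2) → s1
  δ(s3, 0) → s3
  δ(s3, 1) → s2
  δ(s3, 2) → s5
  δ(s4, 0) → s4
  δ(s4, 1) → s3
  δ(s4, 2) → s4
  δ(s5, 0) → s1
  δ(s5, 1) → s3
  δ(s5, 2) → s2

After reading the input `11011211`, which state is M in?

s1

s5 --1--> s3
s3 --1--> s2
s2 --0--> s2
s2 --1--> s3
s3 --1--> s2
s2 --2--> s1
s1 --1--> s0
s0 --1--> s1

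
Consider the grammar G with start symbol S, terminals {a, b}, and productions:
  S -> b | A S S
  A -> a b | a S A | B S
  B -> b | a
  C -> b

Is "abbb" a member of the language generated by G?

yes

S ⇒ ASS ⇒ abSS ⇒ abbS ⇒ abbb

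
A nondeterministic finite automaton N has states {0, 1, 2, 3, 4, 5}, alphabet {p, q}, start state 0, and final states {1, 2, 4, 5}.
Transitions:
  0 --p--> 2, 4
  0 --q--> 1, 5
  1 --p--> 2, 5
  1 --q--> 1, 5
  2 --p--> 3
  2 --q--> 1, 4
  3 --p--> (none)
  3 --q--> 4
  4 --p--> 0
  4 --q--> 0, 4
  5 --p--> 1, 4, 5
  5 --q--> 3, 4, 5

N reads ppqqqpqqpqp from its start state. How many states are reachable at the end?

5

Start: {0}
read p: {2, 4}
read p: {0, 3}
read q: {1, 4, 5}
read q: {0, 1, 3, 4, 5}
read q: {0, 1, 3, 4, 5}
read p: {0, 1, 2, 4, 5}
read q: {0, 1, 3, 4, 5}
read q: {0, 1, 3, 4, 5}
read p: {0, 1, 2, 4, 5}
read q: {0, 1, 3, 4, 5}
read p: {0, 1, 2, 4, 5}
Final reachable set {0, 1, 2, 4, 5} has 5 states.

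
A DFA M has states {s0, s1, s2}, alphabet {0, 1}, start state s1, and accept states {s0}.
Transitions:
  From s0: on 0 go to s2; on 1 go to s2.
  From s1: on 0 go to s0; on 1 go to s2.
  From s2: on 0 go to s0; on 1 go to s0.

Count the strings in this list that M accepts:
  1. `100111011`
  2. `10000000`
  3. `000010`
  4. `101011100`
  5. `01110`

`100111011`: rejected
`10000000`: accepted
`000010`: rejected
`101011100`: rejected
`01110`: accepted

2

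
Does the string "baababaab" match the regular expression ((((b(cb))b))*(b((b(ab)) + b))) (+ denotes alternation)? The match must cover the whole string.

no

No split of baababaab into u·v has (((b(cb))b))* matching u and (b((b(ab))+b)) matching v.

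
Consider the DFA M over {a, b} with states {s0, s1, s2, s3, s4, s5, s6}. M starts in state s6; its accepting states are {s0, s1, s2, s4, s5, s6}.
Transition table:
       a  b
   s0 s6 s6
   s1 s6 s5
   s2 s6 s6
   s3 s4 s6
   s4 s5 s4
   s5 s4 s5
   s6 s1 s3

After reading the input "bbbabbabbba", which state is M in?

s4

s6 --b--> s3
s3 --b--> s6
s6 --b--> s3
s3 --a--> s4
s4 --b--> s4
s4 --b--> s4
s4 --a--> s5
s5 --b--> s5
s5 --b--> s5
s5 --b--> s5
s5 --a--> s4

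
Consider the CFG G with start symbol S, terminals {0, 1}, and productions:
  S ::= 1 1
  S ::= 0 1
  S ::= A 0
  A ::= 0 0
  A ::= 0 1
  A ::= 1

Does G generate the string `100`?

no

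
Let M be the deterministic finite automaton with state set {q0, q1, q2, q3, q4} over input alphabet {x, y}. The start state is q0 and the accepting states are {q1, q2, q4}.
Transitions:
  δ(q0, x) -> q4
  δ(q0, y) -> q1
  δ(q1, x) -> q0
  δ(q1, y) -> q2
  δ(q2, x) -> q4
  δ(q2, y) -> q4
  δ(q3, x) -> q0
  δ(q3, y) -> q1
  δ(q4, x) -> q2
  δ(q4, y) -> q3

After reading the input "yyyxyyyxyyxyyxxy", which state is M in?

q3

q0 --y--> q1
q1 --y--> q2
q2 --y--> q4
q4 --x--> q2
q2 --y--> q4
q4 --y--> q3
q3 --y--> q1
q1 --x--> q0
q0 --y--> q1
q1 --y--> q2
q2 --x--> q4
q4 --y--> q3
q3 --y--> q1
q1 --x--> q0
q0 --x--> q4
q4 --y--> q3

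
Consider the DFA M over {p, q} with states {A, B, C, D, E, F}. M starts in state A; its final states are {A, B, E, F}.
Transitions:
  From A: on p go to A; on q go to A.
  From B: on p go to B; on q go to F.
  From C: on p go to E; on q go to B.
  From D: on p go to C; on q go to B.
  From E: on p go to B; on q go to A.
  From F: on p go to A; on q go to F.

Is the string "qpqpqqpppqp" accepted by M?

accepted

A --q--> A
A --p--> A
A --q--> A
A --p--> A
A --q--> A
A --q--> A
A --p--> A
A --p--> A
A --p--> A
A --q--> A
A --p--> A
End in state A, which is an accepting state.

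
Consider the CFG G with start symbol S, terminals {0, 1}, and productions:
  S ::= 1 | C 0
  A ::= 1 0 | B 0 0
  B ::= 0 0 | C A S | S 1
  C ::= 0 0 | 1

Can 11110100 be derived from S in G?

no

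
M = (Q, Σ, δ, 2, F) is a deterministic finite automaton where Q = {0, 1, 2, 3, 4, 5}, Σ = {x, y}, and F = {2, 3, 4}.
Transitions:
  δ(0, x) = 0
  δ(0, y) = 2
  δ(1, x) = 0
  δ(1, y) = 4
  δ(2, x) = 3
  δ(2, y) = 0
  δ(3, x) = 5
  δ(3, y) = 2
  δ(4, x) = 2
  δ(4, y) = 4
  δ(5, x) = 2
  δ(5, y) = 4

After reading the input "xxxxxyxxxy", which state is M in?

2 --x--> 3
3 --x--> 5
5 --x--> 2
2 --x--> 3
3 --x--> 5
5 --y--> 4
4 --x--> 2
2 --x--> 3
3 --x--> 5
5 --y--> 4

4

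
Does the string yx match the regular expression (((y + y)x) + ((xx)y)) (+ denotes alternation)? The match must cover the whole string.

The left alternative ((y+y)x) matches yx.

yes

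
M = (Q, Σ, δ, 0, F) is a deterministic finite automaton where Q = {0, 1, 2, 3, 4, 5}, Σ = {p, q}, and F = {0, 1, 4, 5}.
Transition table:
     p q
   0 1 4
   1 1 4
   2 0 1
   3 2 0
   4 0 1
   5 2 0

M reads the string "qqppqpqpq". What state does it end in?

0 --q--> 4
4 --q--> 1
1 --p--> 1
1 --p--> 1
1 --q--> 4
4 --p--> 0
0 --q--> 4
4 --p--> 0
0 --q--> 4

4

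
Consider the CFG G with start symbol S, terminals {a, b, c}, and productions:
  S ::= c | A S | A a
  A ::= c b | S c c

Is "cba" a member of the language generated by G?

S ⇒ Aa ⇒ cba

yes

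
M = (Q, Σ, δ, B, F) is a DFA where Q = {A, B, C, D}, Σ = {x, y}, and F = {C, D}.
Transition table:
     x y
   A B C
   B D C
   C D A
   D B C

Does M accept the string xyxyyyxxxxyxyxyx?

accepted

B --x--> D
D --y--> C
C --x--> D
D --y--> C
C --y--> A
A --y--> C
C --x--> D
D --x--> B
B --x--> D
D --x--> B
B --y--> C
C --x--> D
D --y--> C
C --x--> D
D --y--> C
C --x--> D
End in state D, which is an accepting state.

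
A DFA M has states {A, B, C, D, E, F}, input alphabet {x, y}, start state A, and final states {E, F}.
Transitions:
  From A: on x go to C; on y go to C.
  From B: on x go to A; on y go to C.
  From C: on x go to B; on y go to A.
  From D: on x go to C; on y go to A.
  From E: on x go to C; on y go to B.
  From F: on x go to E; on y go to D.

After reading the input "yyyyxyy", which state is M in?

C

A --y--> C
C --y--> A
A --y--> C
C --y--> A
A --x--> C
C --y--> A
A --y--> C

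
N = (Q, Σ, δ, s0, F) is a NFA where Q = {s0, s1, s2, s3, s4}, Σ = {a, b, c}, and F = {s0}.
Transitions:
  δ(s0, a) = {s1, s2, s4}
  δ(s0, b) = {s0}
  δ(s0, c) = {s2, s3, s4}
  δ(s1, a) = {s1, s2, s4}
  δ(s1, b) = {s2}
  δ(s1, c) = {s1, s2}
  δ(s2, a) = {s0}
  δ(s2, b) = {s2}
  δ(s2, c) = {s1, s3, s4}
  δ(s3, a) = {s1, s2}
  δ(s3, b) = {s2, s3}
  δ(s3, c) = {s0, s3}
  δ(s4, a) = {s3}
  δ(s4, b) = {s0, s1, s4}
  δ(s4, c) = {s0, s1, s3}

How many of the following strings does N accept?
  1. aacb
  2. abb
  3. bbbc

aacb: accepted
abb: accepted
bbbc: rejected

2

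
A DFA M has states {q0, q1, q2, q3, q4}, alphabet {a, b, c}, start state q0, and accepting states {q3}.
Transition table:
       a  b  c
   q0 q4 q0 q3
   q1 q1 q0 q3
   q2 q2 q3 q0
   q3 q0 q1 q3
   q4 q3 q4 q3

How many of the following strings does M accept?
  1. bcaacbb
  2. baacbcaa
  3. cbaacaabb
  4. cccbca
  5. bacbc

bcaacbb: rejected
baacbcaa: rejected
cbaacaabb: rejected
cccbca: rejected
bacbc: accepted

1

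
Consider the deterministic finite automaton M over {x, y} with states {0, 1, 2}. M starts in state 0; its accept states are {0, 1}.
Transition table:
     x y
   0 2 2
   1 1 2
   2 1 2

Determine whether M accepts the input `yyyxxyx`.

accepted

0 --y--> 2
2 --y--> 2
2 --y--> 2
2 --x--> 1
1 --x--> 1
1 --y--> 2
2 --x--> 1
End in state 1, which is an accepting state.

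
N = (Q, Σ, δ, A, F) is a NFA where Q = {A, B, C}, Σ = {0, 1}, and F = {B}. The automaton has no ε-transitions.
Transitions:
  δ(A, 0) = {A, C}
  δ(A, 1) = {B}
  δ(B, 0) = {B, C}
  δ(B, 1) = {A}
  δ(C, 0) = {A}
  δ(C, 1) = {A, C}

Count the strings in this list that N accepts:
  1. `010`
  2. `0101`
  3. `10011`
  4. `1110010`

4

`010`: accepted
`0101`: accepted
`10011`: accepted
`1110010`: accepted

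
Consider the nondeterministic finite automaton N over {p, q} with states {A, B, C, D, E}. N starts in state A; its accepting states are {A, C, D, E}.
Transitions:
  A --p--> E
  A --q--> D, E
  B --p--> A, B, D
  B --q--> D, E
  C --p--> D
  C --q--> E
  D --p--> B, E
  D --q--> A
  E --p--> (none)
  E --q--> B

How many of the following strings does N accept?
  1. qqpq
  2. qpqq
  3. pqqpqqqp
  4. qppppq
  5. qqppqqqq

qqpq: accepted
qpqq: accepted
pqqpqqqp: accepted
qppppq: accepted
qqppqqqq: accepted

5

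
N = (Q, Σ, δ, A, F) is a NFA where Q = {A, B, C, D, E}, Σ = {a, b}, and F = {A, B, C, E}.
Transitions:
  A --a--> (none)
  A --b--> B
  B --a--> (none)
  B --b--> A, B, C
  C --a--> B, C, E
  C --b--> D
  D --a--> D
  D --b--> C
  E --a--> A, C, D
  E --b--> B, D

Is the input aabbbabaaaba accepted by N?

rejected

Start: {A}
read a: {}
The reachable set is empty and stays empty for the remaining 11 symbols.
Reachable ∩ accepting = {} — empty.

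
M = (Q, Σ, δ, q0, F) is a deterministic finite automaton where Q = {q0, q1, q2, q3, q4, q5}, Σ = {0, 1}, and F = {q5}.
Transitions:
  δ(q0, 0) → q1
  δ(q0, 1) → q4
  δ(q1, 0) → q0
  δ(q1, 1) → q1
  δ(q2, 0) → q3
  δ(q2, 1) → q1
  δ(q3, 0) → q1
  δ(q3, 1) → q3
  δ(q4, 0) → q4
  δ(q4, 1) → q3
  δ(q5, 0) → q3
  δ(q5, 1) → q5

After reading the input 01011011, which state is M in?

q1

q0 --0--> q1
q1 --1--> q1
q1 --0--> q0
q0 --1--> q4
q4 --1--> q3
q3 --0--> q1
q1 --1--> q1
q1 --1--> q1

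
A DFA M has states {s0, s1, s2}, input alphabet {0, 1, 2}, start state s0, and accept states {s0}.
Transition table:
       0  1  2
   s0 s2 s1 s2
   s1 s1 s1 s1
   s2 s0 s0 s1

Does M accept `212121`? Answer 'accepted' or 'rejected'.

s0 --2--> s2
s2 --1--> s0
s0 --2--> s2
s2 --1--> s0
s0 --2--> s2
s2 --1--> s0
End in state s0, which is an accepting state.

accepted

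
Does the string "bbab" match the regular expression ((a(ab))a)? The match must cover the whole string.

no

No split of bbab into u·v has (a(ab)) matching u and a matching v.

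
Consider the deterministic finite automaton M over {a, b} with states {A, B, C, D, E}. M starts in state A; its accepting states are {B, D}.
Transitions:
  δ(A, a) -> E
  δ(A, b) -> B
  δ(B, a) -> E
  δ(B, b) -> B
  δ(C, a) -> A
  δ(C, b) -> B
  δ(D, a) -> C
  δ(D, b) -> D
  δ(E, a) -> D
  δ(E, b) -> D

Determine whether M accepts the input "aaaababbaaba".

A --a--> E
E --a--> D
D --a--> C
C --a--> A
A --b--> B
B --a--> E
E --b--> D
D --b--> D
D --a--> C
C --a--> A
A --b--> B
B --a--> E
End in state E, which is not an accepting state.

rejected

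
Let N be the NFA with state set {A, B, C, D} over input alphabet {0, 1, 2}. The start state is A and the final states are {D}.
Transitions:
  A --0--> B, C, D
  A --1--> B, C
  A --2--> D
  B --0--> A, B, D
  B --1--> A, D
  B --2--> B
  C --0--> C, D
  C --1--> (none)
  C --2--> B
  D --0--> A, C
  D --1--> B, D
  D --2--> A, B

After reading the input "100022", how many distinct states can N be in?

Start: {A}
read 1: {B, C}
read 0: {A, B, C, D}
read 0: {A, B, C, D}
read 0: {A, B, C, D}
read 2: {A, B, D}
read 2: {A, B, D}
Final reachable set {A, B, D} has 3 states.

3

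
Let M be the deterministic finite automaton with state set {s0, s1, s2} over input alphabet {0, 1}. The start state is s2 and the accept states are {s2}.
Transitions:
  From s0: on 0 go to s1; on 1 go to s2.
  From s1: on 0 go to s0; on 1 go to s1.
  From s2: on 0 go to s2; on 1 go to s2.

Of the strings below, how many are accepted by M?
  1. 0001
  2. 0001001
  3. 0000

0001: accepted
0001001: accepted
0000: accepted

3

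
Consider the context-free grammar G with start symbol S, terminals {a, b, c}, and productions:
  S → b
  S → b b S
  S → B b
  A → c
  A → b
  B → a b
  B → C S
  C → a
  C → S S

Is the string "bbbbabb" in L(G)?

yes

S ⇒ bbS ⇒ bbbbS ⇒ bbbbBb ⇒ bbbbCSb ⇒ bbbbaSb ⇒ bbbbabb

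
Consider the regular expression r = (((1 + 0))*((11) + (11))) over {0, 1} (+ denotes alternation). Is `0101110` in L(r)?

No split of 0101110 into u·v has ((1+0))* matching u and ((11)+(11)) matching v.

no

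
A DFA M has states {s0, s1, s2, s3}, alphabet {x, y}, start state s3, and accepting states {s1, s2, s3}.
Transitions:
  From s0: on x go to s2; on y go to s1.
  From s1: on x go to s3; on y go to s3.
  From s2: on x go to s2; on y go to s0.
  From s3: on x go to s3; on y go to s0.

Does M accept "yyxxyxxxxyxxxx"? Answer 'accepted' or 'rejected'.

s3 --y--> s0
s0 --y--> s1
s1 --x--> s3
s3 --x--> s3
s3 --y--> s0
s0 --x--> s2
s2 --x--> s2
s2 --x--> s2
s2 --x--> s2
s2 --y--> s0
s0 --x--> s2
s2 --x--> s2
s2 --x--> s2
s2 --x--> s2
End in state s2, which is an accepting state.

accepted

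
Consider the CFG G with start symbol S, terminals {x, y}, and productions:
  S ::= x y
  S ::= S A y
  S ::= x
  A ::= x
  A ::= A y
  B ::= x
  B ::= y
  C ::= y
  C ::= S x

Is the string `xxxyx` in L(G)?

no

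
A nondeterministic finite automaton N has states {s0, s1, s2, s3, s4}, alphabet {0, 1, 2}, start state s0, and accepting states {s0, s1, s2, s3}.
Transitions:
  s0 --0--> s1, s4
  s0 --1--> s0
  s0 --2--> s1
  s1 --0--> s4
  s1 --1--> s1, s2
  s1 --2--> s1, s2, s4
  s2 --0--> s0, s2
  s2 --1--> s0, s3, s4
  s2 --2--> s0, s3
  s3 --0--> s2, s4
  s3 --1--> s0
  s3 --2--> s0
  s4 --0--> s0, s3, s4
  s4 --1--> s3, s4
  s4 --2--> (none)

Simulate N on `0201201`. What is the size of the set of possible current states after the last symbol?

Start: {s0}
read 0: {s1, s4}
read 2: {s1, s2, s4}
read 0: {s0, s2, s3, s4}
read 1: {s0, s3, s4}
read 2: {s0, s1}
read 0: {s1, s4}
read 1: {s1, s2, s3, s4}
Final reachable set {s1, s2, s3, s4} has 4 states.

4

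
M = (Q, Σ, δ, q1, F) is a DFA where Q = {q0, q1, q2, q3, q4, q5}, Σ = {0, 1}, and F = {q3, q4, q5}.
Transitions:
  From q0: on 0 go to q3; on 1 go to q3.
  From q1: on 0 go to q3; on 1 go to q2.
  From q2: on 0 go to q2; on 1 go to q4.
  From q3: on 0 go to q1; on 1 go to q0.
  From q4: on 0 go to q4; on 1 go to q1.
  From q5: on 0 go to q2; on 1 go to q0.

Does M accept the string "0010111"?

q1 --0--> q3
q3 --0--> q1
q1 --1--> q2
q2 --0--> q2
q2 --1--> q4
q4 --1--> q1
q1 --1--> q2
End in state q2, which is not an accepting state.

rejected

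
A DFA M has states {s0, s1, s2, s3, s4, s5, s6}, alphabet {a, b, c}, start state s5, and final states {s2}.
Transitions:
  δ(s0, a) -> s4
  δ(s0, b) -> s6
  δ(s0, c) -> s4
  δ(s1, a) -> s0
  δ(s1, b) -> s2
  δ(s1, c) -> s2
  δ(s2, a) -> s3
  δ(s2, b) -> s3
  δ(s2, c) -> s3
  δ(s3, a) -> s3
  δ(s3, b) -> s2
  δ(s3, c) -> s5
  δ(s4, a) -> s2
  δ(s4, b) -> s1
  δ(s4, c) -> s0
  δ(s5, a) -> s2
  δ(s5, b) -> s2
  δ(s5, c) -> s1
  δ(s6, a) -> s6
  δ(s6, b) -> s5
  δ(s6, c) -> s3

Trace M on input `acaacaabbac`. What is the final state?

s5

s5 --a--> s2
s2 --c--> s3
s3 --a--> s3
s3 --a--> s3
s3 --c--> s5
s5 --a--> s2
s2 --a--> s3
s3 --b--> s2
s2 --b--> s3
s3 --a--> s3
s3 --c--> s5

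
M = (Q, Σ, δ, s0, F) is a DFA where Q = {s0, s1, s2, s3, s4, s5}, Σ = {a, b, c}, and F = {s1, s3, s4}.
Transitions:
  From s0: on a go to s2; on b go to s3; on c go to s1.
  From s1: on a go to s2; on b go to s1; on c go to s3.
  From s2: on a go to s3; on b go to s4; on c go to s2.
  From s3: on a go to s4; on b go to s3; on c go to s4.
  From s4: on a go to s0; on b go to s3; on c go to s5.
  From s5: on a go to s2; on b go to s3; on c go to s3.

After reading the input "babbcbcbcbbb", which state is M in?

s3

s0 --b--> s3
s3 --a--> s4
s4 --b--> s3
s3 --b--> s3
s3 --c--> s4
s4 --b--> s3
s3 --c--> s4
s4 --b--> s3
s3 --c--> s4
s4 --b--> s3
s3 --b--> s3
s3 --b--> s3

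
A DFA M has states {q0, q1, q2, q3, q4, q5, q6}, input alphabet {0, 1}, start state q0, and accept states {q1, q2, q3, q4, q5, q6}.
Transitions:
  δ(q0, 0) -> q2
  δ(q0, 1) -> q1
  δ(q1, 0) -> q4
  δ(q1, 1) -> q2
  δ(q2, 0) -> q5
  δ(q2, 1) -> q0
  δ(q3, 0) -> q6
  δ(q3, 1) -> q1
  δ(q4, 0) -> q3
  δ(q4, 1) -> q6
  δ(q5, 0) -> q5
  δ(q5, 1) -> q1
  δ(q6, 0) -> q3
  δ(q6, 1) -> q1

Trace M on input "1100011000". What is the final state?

q0 --1--> q1
q1 --1--> q2
q2 --0--> q5
q5 --0--> q5
q5 --0--> q5
q5 --1--> q1
q1 --1--> q2
q2 --0--> q5
q5 --0--> q5
q5 --0--> q5

q5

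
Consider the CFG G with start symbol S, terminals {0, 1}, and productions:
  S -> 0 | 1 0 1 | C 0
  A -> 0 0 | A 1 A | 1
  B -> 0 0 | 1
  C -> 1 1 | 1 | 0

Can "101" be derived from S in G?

yes

S ⇒ 101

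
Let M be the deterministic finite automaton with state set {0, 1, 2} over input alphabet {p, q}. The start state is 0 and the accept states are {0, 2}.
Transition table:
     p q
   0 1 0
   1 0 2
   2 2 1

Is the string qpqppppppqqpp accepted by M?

0 --q--> 0
0 --p--> 1
1 --q--> 2
2 --p--> 2
2 --p--> 2
2 --p--> 2
2 --p--> 2
2 --p--> 2
2 --p--> 2
2 --q--> 1
1 --q--> 2
2 --p--> 2
2 --p--> 2
End in state 2, which is an accepting state.

accepted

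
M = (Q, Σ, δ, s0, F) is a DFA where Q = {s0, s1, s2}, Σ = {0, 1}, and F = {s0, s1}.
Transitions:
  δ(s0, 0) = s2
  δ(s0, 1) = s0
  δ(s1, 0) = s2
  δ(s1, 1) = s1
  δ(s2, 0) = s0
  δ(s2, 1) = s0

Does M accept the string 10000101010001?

s0 --1--> s0
s0 --0--> s2
s2 --0--> s0
s0 --0--> s2
s2 --0--> s0
s0 --1--> s0
s0 --0--> s2
s2 --1--> s0
s0 --0--> s2
s2 --1--> s0
s0 --0--> s2
s2 --0--> s0
s0 --0--> s2
s2 --1--> s0
End in state s0, which is an accepting state.

accepted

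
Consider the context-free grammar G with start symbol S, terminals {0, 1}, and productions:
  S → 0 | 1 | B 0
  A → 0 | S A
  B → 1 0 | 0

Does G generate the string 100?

yes

S ⇒ B0 ⇒ 100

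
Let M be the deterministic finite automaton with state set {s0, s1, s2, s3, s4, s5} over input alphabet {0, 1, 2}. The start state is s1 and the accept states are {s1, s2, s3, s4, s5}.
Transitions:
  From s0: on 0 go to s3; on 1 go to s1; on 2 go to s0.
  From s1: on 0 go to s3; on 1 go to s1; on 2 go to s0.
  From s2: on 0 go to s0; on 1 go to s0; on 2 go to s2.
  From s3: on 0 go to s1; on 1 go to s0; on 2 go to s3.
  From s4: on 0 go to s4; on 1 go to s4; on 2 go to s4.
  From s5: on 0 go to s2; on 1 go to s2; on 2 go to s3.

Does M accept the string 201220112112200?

s1 --2--> s0
s0 --0--> s3
s3 --1--> s0
s0 --2--> s0
s0 --2--> s0
s0 --0--> s3
s3 --1--> s0
s0 --1--> s1
s1 --2--> s0
s0 --1--> s1
s1 --1--> s1
s1 --2--> s0
s0 --2--> s0
s0 --0--> s3
s3 --0--> s1
End in state s1, which is an accepting state.

accepted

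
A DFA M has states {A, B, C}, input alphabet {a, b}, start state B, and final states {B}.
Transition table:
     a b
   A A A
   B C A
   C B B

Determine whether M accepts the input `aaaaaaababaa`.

B --a--> C
C --a--> B
B --a--> C
C --a--> B
B --a--> C
C --a--> B
B --a--> C
C --b--> B
B --a--> C
C --b--> B
B --a--> C
C --a--> B
End in state B, which is an accepting state.

accepted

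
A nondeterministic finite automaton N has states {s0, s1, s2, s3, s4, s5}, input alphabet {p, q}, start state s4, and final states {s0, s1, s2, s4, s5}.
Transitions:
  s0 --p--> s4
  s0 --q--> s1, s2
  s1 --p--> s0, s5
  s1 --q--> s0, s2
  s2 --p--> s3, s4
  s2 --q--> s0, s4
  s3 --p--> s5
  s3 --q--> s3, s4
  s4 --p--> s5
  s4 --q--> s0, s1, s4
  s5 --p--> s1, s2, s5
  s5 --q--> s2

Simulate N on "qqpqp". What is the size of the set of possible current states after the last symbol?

4

Start: {s4}
read q: {s0, s1, s4}
read q: {s0, s1, s2, s4}
read p: {s0, s3, s4, s5}
read q: {s0, s1, s2, s3, s4}
read p: {s0, s3, s4, s5}
Final reachable set {s0, s3, s4, s5} has 4 states.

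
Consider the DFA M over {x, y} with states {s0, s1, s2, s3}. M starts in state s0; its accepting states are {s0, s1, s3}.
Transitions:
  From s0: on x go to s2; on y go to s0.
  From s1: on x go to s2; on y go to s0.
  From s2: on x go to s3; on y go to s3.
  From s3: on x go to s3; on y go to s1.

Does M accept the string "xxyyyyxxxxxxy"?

s0 --x--> s2
s2 --x--> s3
s3 --y--> s1
s1 --y--> s0
s0 --y--> s0
s0 --y--> s0
s0 --x--> s2
s2 --x--> s3
s3 --x--> s3
s3 --x--> s3
s3 --x--> s3
s3 --x--> s3
s3 --y--> s1
End in state s1, which is an accepting state.

accepted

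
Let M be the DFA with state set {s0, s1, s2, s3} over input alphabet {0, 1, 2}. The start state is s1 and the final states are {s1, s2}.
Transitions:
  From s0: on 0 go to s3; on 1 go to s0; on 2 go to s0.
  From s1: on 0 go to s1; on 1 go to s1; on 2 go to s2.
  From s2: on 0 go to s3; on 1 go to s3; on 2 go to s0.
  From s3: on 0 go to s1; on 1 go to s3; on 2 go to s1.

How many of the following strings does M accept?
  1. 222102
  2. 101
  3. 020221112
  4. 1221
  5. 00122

3

222102: accepted
101: accepted
020221112: accepted
1221: rejected
00122: rejected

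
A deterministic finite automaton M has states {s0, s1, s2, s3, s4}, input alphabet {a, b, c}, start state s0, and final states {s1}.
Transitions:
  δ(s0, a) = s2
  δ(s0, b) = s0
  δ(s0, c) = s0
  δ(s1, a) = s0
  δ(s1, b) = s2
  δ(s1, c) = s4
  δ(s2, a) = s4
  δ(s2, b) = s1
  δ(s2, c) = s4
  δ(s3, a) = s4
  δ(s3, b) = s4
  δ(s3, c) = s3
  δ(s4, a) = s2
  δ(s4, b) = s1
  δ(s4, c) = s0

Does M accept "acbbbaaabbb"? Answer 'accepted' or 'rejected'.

s0 --a--> s2
s2 --c--> s4
s4 --b--> s1
s1 --b--> s2
s2 --b--> s1
s1 --a--> s0
s0 --a--> s2
s2 --a--> s4
s4 --b--> s1
s1 --b--> s2
s2 --b--> s1
End in state s1, which is an accepting state.

accepted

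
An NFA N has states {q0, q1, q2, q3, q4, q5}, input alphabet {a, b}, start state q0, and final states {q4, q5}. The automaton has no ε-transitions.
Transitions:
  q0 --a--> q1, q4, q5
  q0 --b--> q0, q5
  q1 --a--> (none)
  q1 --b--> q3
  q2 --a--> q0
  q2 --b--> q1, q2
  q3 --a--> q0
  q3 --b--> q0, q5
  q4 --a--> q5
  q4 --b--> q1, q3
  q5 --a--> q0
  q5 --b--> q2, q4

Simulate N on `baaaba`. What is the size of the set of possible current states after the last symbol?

Start: {q0}
read b: {q0, q5}
read a: {q0, q1, q4, q5}
read a: {q0, q1, q4, q5}
read a: {q0, q1, q4, q5}
read b: {q0, q1, q2, q3, q4, q5}
read a: {q0, q1, q4, q5}
Final reachable set {q0, q1, q4, q5} has 4 states.

4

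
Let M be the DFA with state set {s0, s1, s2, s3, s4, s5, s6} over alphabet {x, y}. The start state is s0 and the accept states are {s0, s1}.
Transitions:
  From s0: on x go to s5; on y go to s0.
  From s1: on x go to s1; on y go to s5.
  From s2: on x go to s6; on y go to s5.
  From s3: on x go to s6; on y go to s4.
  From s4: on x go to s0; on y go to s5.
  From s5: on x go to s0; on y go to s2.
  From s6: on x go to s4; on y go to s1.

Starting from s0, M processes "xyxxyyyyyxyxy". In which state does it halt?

s0 --x--> s5
s5 --y--> s2
s2 --x--> s6
s6 --x--> s4
s4 --y--> s5
s5 --y--> s2
s2 --y--> s5
s5 --y--> s2
s2 --y--> s5
s5 --x--> s0
s0 --y--> s0
s0 --x--> s5
s5 --y--> s2

s2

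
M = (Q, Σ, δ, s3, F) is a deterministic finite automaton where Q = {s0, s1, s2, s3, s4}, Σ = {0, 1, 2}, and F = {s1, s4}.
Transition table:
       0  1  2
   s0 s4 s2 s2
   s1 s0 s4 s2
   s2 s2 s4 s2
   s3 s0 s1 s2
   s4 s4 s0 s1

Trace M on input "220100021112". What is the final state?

s2

s3 --2--> s2
s2 --2--> s2
s2 --0--> s2
s2 --1--> s4
s4 --0--> s4
s4 --0--> s4
s4 --0--> s4
s4 --2--> s1
s1 --1--> s4
s4 --1--> s0
s0 --1--> s2
s2 --2--> s2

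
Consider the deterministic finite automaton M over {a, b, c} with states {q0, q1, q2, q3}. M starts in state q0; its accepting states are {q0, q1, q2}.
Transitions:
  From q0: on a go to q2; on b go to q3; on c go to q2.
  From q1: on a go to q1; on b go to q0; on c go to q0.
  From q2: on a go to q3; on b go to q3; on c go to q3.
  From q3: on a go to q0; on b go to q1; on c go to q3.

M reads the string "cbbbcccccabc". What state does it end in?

q3

q0 --c--> q2
q2 --b--> q3
q3 --b--> q1
q1 --b--> q0
q0 --c--> q2
q2 --c--> q3
q3 --c--> q3
q3 --c--> q3
q3 --c--> q3
q3 --a--> q0
q0 --b--> q3
q3 --c--> q3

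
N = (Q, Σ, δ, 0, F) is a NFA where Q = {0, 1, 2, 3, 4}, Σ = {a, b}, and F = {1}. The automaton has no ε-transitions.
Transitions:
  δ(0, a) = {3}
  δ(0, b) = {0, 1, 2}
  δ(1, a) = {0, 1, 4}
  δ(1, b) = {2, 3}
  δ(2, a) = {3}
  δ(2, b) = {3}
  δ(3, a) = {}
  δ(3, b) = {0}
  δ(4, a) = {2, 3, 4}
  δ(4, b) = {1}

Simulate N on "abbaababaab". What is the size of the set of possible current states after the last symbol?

Start: {0}
read a: {3}
read b: {0}
read b: {0, 1, 2}
read a: {0, 1, 3, 4}
read a: {0, 1, 2, 3, 4}
read b: {0, 1, 2, 3}
read a: {0, 1, 3, 4}
read b: {0, 1, 2, 3}
read a: {0, 1, 3, 4}
read a: {0, 1, 2, 3, 4}
read b: {0, 1, 2, 3}
Final reachable set {0, 1, 2, 3} has 4 states.

4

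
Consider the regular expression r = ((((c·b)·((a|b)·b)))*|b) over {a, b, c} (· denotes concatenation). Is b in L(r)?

yes

The right alternative b matches b.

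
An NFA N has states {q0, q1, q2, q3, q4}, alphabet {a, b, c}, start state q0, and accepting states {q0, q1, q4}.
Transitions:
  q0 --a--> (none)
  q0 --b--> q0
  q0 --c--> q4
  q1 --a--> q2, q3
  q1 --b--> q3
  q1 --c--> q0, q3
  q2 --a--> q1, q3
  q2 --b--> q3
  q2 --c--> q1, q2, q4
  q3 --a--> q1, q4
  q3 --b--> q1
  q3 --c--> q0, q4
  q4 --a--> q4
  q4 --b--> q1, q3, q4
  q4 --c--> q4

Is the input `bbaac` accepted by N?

rejected

Start: {q0}
read b: {q0}
read b: {q0}
read a: {}
The reachable set is empty and stays empty for the remaining 2 symbols.
Reachable ∩ accepting = {} — empty.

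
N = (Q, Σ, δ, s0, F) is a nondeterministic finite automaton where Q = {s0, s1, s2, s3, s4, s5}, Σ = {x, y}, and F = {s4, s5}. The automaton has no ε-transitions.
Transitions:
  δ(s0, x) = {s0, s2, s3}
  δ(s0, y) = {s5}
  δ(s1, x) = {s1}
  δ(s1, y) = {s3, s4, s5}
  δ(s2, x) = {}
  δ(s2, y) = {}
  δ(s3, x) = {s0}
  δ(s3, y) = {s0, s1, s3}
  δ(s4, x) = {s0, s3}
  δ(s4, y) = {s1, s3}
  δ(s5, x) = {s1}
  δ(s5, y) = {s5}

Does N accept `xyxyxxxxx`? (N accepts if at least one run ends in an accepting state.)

rejected

Start: {s0}
read x: {s0, s2, s3}
read y: {s0, s1, s3, s5}
read x: {s0, s1, s2, s3}
read y: {s0, s1, s3, s4, s5}
read x: {s0, s1, s2, s3}
read x: {s0, s1, s2, s3}
read x: {s0, s1, s2, s3}
read x: {s0, s1, s2, s3}
read x: {s0, s1, s2, s3}
Reachable ∩ accepting = {} — empty.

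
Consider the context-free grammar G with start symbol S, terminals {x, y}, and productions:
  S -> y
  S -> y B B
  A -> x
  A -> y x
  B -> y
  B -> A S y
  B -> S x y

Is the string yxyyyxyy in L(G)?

yes

S ⇒ yBB ⇒ yASyB ⇒ yxSyB ⇒ yxyyB ⇒ yxyyASy ⇒ yxyyyxSy ⇒ yxyyyxyy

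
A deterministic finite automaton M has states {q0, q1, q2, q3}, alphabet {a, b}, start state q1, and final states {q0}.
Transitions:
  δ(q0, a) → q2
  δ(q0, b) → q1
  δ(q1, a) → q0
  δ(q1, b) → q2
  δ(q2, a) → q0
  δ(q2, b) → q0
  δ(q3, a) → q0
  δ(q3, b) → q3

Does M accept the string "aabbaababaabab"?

q1 --a--> q0
q0 --a--> q2
q2 --b--> q0
q0 --b--> q1
q1 --a--> q0
q0 --a--> q2
q2 --b--> q0
q0 --a--> q2
q2 --b--> q0
q0 --a--> q2
q2 --a--> q0
q0 --b--> q1
q1 --a--> q0
q0 --b--> q1
End in state q1, which is not an accepting state.

rejected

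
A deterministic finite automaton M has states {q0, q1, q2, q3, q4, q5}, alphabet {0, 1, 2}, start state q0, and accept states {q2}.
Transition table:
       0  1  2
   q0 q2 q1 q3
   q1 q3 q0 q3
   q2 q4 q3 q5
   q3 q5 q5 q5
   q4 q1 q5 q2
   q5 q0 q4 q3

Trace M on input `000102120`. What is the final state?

q0 --0--> q2
q2 --0--> q4
q4 --0--> q1
q1 --1--> q0
q0 --0--> q2
q2 --2--> q5
q5 --1--> q4
q4 --2--> q2
q2 --0--> q4

q4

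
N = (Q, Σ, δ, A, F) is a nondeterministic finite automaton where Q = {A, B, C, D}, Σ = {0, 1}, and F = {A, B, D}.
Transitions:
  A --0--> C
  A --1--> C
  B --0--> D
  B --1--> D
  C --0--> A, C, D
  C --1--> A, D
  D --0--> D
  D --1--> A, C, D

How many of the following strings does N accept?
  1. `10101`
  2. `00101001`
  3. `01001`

`10101`: accepted
`00101001`: accepted
`01001`: accepted

3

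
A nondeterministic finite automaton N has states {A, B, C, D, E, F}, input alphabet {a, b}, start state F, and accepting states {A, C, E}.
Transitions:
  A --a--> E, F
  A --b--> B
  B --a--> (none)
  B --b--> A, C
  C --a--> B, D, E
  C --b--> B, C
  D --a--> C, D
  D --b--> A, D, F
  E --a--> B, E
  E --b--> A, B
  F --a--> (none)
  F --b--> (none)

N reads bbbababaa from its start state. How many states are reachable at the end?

Start: {F}
read b: {}
The reachable set is empty and stays empty for the remaining 8 symbols.
Final reachable set {} has 0 states.

0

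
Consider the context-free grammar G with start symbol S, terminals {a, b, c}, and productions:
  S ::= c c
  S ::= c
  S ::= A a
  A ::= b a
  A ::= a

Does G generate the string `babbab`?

no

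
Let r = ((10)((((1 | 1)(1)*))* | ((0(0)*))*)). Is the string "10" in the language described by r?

yes

Split as 10·ε: (10) matches 10 and ((((1|1)(1)*))*|((0(0)*))*) matches ε.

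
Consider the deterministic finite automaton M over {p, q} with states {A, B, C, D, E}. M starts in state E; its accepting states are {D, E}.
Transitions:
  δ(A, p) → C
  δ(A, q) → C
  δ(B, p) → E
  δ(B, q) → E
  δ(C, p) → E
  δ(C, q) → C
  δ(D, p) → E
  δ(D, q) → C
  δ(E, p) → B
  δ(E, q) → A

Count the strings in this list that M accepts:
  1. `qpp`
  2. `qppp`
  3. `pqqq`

`qpp`: accepted
`qppp`: rejected
`pqqq`: rejected

1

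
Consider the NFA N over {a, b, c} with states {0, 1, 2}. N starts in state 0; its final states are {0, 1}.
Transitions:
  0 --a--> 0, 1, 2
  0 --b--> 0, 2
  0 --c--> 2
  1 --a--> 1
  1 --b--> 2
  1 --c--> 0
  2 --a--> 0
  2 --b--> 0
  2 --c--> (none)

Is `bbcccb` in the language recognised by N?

Start: {0}
read b: {0, 2}
read b: {0, 2}
read c: {2}
read c: {}
The reachable set is empty and stays empty for the remaining 2 symbols.
Reachable ∩ accepting = {} — empty.

rejected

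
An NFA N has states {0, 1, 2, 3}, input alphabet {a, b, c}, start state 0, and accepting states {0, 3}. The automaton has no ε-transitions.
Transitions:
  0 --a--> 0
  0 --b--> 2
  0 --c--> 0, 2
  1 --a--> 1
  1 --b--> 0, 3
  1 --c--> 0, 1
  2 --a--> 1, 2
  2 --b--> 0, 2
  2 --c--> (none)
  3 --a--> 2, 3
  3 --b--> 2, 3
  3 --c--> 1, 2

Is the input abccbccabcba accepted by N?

Start: {0}
read a: {0}
read b: {2}
read c: {}
The reachable set is empty and stays empty for the remaining 9 symbols.
Reachable ∩ accepting = {} — empty.

rejected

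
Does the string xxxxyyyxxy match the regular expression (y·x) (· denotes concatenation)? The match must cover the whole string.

No split of xxxxyyyxxy into u·v has y matching u and x matching v.

no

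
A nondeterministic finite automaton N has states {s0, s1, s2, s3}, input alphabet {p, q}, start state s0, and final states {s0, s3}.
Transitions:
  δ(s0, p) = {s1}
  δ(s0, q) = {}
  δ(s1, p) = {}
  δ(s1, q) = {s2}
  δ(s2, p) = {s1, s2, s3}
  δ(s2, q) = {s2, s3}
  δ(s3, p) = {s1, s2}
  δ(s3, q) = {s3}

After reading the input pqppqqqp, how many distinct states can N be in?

Start: {s0}
read p: {s1}
read q: {s2}
read p: {s1, s2, s3}
read p: {s1, s2, s3}
read q: {s2, s3}
read q: {s2, s3}
read q: {s2, s3}
read p: {s1, s2, s3}
Final reachable set {s1, s2, s3} has 3 states.

3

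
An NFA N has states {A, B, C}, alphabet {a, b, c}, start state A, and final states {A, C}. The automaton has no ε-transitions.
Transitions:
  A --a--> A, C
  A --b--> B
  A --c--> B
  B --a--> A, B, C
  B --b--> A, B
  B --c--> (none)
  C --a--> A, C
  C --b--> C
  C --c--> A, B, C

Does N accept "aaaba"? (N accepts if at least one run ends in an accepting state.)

Start: {A}
read a: {A, C}
read a: {A, C}
read a: {A, C}
read b: {B, C}
read a: {A, B, C}
Reachable ∩ accepting = {A, C} — nonempty.

accepted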